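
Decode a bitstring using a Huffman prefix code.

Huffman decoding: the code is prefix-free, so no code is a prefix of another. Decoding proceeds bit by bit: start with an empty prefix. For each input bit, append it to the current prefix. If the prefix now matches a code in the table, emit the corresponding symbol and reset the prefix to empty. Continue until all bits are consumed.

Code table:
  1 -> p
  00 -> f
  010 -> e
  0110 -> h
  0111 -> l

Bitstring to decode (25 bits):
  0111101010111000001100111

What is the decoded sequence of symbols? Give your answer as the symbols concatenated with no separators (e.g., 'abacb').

Bit 0: prefix='0' (no match yet)
Bit 1: prefix='01' (no match yet)
Bit 2: prefix='011' (no match yet)
Bit 3: prefix='0111' -> emit 'l', reset
Bit 4: prefix='1' -> emit 'p', reset
Bit 5: prefix='0' (no match yet)
Bit 6: prefix='01' (no match yet)
Bit 7: prefix='010' -> emit 'e', reset
Bit 8: prefix='1' -> emit 'p', reset
Bit 9: prefix='0' (no match yet)
Bit 10: prefix='01' (no match yet)
Bit 11: prefix='011' (no match yet)
Bit 12: prefix='0111' -> emit 'l', reset
Bit 13: prefix='0' (no match yet)
Bit 14: prefix='00' -> emit 'f', reset
Bit 15: prefix='0' (no match yet)
Bit 16: prefix='00' -> emit 'f', reset
Bit 17: prefix='0' (no match yet)
Bit 18: prefix='01' (no match yet)
Bit 19: prefix='011' (no match yet)
Bit 20: prefix='0110' -> emit 'h', reset
Bit 21: prefix='0' (no match yet)
Bit 22: prefix='01' (no match yet)
Bit 23: prefix='011' (no match yet)
Bit 24: prefix='0111' -> emit 'l', reset

Answer: lpeplffhl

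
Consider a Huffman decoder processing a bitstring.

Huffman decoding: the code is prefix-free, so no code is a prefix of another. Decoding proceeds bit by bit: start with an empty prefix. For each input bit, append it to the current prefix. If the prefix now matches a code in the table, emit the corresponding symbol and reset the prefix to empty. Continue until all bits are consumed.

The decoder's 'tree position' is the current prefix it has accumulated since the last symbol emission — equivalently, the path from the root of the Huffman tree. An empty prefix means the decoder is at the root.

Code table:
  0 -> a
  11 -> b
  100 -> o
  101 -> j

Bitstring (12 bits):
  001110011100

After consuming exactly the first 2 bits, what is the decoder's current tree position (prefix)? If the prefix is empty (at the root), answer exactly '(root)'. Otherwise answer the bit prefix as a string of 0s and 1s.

Answer: (root)

Derivation:
Bit 0: prefix='0' -> emit 'a', reset
Bit 1: prefix='0' -> emit 'a', reset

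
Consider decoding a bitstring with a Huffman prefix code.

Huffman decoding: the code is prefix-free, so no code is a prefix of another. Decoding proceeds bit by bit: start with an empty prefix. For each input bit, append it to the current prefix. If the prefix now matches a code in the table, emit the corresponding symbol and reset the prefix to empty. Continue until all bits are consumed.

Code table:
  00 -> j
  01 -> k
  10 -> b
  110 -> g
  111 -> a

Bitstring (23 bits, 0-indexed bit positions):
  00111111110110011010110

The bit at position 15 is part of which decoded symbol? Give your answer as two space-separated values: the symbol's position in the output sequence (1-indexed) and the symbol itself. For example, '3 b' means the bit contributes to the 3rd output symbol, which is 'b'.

Bit 0: prefix='0' (no match yet)
Bit 1: prefix='00' -> emit 'j', reset
Bit 2: prefix='1' (no match yet)
Bit 3: prefix='11' (no match yet)
Bit 4: prefix='111' -> emit 'a', reset
Bit 5: prefix='1' (no match yet)
Bit 6: prefix='11' (no match yet)
Bit 7: prefix='111' -> emit 'a', reset
Bit 8: prefix='1' (no match yet)
Bit 9: prefix='11' (no match yet)
Bit 10: prefix='110' -> emit 'g', reset
Bit 11: prefix='1' (no match yet)
Bit 12: prefix='11' (no match yet)
Bit 13: prefix='110' -> emit 'g', reset
Bit 14: prefix='0' (no match yet)
Bit 15: prefix='01' -> emit 'k', reset
Bit 16: prefix='1' (no match yet)
Bit 17: prefix='10' -> emit 'b', reset
Bit 18: prefix='1' (no match yet)
Bit 19: prefix='10' -> emit 'b', reset

Answer: 6 k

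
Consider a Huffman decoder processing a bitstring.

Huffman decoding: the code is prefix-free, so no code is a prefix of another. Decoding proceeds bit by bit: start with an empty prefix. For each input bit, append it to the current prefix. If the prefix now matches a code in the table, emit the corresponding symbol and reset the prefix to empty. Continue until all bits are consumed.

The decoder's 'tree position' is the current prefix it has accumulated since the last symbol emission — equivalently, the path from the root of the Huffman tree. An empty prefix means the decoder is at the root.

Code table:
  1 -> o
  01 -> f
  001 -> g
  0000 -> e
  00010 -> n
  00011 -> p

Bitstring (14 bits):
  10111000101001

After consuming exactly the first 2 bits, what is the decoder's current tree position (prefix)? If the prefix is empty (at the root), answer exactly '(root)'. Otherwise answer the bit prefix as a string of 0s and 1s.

Bit 0: prefix='1' -> emit 'o', reset
Bit 1: prefix='0' (no match yet)

Answer: 0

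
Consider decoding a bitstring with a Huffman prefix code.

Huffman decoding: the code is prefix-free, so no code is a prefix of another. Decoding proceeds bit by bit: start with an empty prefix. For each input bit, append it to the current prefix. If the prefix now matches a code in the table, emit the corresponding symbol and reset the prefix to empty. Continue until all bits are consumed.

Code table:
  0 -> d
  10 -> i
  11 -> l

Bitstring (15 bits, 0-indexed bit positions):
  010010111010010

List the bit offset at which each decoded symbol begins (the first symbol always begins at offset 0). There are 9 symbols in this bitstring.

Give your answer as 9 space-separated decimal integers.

Bit 0: prefix='0' -> emit 'd', reset
Bit 1: prefix='1' (no match yet)
Bit 2: prefix='10' -> emit 'i', reset
Bit 3: prefix='0' -> emit 'd', reset
Bit 4: prefix='1' (no match yet)
Bit 5: prefix='10' -> emit 'i', reset
Bit 6: prefix='1' (no match yet)
Bit 7: prefix='11' -> emit 'l', reset
Bit 8: prefix='1' (no match yet)
Bit 9: prefix='10' -> emit 'i', reset
Bit 10: prefix='1' (no match yet)
Bit 11: prefix='10' -> emit 'i', reset
Bit 12: prefix='0' -> emit 'd', reset
Bit 13: prefix='1' (no match yet)
Bit 14: prefix='10' -> emit 'i', reset

Answer: 0 1 3 4 6 8 10 12 13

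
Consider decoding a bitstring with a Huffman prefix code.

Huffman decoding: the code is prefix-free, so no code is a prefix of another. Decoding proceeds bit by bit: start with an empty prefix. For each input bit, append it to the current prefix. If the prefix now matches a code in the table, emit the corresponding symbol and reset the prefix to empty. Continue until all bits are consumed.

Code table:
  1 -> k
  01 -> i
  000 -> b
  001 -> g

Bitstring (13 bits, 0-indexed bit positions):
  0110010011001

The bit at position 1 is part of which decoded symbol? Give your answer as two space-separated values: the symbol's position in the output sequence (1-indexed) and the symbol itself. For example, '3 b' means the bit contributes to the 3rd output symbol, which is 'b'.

Bit 0: prefix='0' (no match yet)
Bit 1: prefix='01' -> emit 'i', reset
Bit 2: prefix='1' -> emit 'k', reset
Bit 3: prefix='0' (no match yet)
Bit 4: prefix='00' (no match yet)
Bit 5: prefix='001' -> emit 'g', reset

Answer: 1 i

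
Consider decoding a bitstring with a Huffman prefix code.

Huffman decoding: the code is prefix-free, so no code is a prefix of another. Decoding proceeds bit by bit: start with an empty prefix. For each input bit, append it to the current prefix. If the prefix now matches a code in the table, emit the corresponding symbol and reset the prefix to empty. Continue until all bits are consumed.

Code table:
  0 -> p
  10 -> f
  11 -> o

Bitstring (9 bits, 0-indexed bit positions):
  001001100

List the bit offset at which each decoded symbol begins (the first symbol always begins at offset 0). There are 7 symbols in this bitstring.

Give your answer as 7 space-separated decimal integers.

Bit 0: prefix='0' -> emit 'p', reset
Bit 1: prefix='0' -> emit 'p', reset
Bit 2: prefix='1' (no match yet)
Bit 3: prefix='10' -> emit 'f', reset
Bit 4: prefix='0' -> emit 'p', reset
Bit 5: prefix='1' (no match yet)
Bit 6: prefix='11' -> emit 'o', reset
Bit 7: prefix='0' -> emit 'p', reset
Bit 8: prefix='0' -> emit 'p', reset

Answer: 0 1 2 4 5 7 8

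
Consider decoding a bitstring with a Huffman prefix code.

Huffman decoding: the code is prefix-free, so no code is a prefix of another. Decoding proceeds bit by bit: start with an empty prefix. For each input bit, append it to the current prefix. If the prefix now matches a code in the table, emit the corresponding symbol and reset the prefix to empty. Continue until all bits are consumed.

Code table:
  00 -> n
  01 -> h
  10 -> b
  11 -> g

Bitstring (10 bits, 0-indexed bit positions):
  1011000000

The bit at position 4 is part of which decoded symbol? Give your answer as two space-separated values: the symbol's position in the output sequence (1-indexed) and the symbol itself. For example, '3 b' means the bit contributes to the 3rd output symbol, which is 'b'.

Bit 0: prefix='1' (no match yet)
Bit 1: prefix='10' -> emit 'b', reset
Bit 2: prefix='1' (no match yet)
Bit 3: prefix='11' -> emit 'g', reset
Bit 4: prefix='0' (no match yet)
Bit 5: prefix='00' -> emit 'n', reset
Bit 6: prefix='0' (no match yet)
Bit 7: prefix='00' -> emit 'n', reset
Bit 8: prefix='0' (no match yet)

Answer: 3 n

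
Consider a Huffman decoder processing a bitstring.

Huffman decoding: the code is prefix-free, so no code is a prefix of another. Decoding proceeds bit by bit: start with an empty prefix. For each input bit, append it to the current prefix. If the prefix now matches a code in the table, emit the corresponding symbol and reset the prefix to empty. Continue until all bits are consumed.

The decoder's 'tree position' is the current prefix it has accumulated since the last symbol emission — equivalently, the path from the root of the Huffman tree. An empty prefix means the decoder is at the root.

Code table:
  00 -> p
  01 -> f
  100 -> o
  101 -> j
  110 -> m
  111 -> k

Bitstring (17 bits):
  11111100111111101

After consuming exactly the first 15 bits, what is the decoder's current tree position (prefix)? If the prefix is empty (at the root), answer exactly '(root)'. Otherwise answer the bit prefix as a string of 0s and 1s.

Answer: 1

Derivation:
Bit 0: prefix='1' (no match yet)
Bit 1: prefix='11' (no match yet)
Bit 2: prefix='111' -> emit 'k', reset
Bit 3: prefix='1' (no match yet)
Bit 4: prefix='11' (no match yet)
Bit 5: prefix='111' -> emit 'k', reset
Bit 6: prefix='0' (no match yet)
Bit 7: prefix='00' -> emit 'p', reset
Bit 8: prefix='1' (no match yet)
Bit 9: prefix='11' (no match yet)
Bit 10: prefix='111' -> emit 'k', reset
Bit 11: prefix='1' (no match yet)
Bit 12: prefix='11' (no match yet)
Bit 13: prefix='111' -> emit 'k', reset
Bit 14: prefix='1' (no match yet)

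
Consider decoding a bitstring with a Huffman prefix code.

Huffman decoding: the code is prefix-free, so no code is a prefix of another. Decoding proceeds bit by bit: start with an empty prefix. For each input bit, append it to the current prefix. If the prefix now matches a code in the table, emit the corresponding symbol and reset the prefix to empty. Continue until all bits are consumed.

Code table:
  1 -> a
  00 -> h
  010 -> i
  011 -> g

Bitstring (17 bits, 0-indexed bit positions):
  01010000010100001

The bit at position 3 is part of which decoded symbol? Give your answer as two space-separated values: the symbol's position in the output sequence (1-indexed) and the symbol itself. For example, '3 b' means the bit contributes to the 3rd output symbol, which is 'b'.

Bit 0: prefix='0' (no match yet)
Bit 1: prefix='01' (no match yet)
Bit 2: prefix='010' -> emit 'i', reset
Bit 3: prefix='1' -> emit 'a', reset
Bit 4: prefix='0' (no match yet)
Bit 5: prefix='00' -> emit 'h', reset
Bit 6: prefix='0' (no match yet)
Bit 7: prefix='00' -> emit 'h', reset

Answer: 2 a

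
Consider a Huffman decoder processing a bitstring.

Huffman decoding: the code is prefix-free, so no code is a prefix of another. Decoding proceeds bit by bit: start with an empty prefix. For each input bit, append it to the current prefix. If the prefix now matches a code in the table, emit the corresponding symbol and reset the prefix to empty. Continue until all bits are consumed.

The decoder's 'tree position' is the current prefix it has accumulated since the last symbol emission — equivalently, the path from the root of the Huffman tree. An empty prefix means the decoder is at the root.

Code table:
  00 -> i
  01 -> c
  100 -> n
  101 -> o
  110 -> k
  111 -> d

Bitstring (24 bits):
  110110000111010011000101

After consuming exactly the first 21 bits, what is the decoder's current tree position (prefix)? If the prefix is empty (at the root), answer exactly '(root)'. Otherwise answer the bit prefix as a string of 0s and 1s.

Bit 0: prefix='1' (no match yet)
Bit 1: prefix='11' (no match yet)
Bit 2: prefix='110' -> emit 'k', reset
Bit 3: prefix='1' (no match yet)
Bit 4: prefix='11' (no match yet)
Bit 5: prefix='110' -> emit 'k', reset
Bit 6: prefix='0' (no match yet)
Bit 7: prefix='00' -> emit 'i', reset
Bit 8: prefix='0' (no match yet)
Bit 9: prefix='01' -> emit 'c', reset
Bit 10: prefix='1' (no match yet)
Bit 11: prefix='11' (no match yet)
Bit 12: prefix='110' -> emit 'k', reset
Bit 13: prefix='1' (no match yet)
Bit 14: prefix='10' (no match yet)
Bit 15: prefix='100' -> emit 'n', reset
Bit 16: prefix='1' (no match yet)
Bit 17: prefix='11' (no match yet)
Bit 18: prefix='110' -> emit 'k', reset
Bit 19: prefix='0' (no match yet)
Bit 20: prefix='00' -> emit 'i', reset

Answer: (root)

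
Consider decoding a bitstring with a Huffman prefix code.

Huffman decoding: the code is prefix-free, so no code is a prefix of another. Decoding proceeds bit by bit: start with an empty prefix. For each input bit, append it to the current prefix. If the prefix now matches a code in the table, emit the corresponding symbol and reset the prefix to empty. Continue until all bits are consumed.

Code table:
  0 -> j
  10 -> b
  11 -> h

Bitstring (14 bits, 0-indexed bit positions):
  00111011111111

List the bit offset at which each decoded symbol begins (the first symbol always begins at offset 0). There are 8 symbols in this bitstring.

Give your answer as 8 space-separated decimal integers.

Answer: 0 1 2 4 6 8 10 12

Derivation:
Bit 0: prefix='0' -> emit 'j', reset
Bit 1: prefix='0' -> emit 'j', reset
Bit 2: prefix='1' (no match yet)
Bit 3: prefix='11' -> emit 'h', reset
Bit 4: prefix='1' (no match yet)
Bit 5: prefix='10' -> emit 'b', reset
Bit 6: prefix='1' (no match yet)
Bit 7: prefix='11' -> emit 'h', reset
Bit 8: prefix='1' (no match yet)
Bit 9: prefix='11' -> emit 'h', reset
Bit 10: prefix='1' (no match yet)
Bit 11: prefix='11' -> emit 'h', reset
Bit 12: prefix='1' (no match yet)
Bit 13: prefix='11' -> emit 'h', reset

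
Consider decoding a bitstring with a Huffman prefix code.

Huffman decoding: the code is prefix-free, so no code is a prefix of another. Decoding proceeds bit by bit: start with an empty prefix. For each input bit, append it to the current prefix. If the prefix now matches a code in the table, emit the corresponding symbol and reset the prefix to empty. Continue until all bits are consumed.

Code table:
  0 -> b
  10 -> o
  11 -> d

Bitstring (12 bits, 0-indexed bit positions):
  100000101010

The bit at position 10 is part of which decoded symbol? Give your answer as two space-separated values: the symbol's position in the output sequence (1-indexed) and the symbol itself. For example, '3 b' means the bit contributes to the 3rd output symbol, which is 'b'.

Answer: 8 o

Derivation:
Bit 0: prefix='1' (no match yet)
Bit 1: prefix='10' -> emit 'o', reset
Bit 2: prefix='0' -> emit 'b', reset
Bit 3: prefix='0' -> emit 'b', reset
Bit 4: prefix='0' -> emit 'b', reset
Bit 5: prefix='0' -> emit 'b', reset
Bit 6: prefix='1' (no match yet)
Bit 7: prefix='10' -> emit 'o', reset
Bit 8: prefix='1' (no match yet)
Bit 9: prefix='10' -> emit 'o', reset
Bit 10: prefix='1' (no match yet)
Bit 11: prefix='10' -> emit 'o', reset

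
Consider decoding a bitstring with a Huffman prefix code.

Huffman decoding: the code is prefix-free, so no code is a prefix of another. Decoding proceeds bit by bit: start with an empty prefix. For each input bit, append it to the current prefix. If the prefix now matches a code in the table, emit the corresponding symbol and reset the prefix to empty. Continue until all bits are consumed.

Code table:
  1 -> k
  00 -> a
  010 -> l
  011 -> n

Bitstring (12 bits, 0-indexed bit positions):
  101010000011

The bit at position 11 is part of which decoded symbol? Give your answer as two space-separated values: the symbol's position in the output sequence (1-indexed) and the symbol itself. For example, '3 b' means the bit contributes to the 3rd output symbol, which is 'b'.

Bit 0: prefix='1' -> emit 'k', reset
Bit 1: prefix='0' (no match yet)
Bit 2: prefix='01' (no match yet)
Bit 3: prefix='010' -> emit 'l', reset
Bit 4: prefix='1' -> emit 'k', reset
Bit 5: prefix='0' (no match yet)
Bit 6: prefix='00' -> emit 'a', reset
Bit 7: prefix='0' (no match yet)
Bit 8: prefix='00' -> emit 'a', reset
Bit 9: prefix='0' (no match yet)
Bit 10: prefix='01' (no match yet)
Bit 11: prefix='011' -> emit 'n', reset

Answer: 6 n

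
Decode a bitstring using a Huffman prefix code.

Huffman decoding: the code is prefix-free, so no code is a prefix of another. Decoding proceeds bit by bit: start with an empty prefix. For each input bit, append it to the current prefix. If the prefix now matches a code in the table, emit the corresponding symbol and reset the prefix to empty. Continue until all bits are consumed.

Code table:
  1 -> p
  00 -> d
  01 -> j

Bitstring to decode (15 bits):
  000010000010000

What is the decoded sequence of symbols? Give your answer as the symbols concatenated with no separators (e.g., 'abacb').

Answer: ddpddjdd

Derivation:
Bit 0: prefix='0' (no match yet)
Bit 1: prefix='00' -> emit 'd', reset
Bit 2: prefix='0' (no match yet)
Bit 3: prefix='00' -> emit 'd', reset
Bit 4: prefix='1' -> emit 'p', reset
Bit 5: prefix='0' (no match yet)
Bit 6: prefix='00' -> emit 'd', reset
Bit 7: prefix='0' (no match yet)
Bit 8: prefix='00' -> emit 'd', reset
Bit 9: prefix='0' (no match yet)
Bit 10: prefix='01' -> emit 'j', reset
Bit 11: prefix='0' (no match yet)
Bit 12: prefix='00' -> emit 'd', reset
Bit 13: prefix='0' (no match yet)
Bit 14: prefix='00' -> emit 'd', reset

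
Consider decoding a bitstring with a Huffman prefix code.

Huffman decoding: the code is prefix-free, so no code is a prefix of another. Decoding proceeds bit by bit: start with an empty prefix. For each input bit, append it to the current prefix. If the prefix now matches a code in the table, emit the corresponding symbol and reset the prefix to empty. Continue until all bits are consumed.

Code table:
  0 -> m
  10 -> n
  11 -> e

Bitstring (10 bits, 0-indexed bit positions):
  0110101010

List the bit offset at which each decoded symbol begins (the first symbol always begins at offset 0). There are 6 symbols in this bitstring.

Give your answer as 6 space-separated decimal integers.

Answer: 0 1 3 4 6 8

Derivation:
Bit 0: prefix='0' -> emit 'm', reset
Bit 1: prefix='1' (no match yet)
Bit 2: prefix='11' -> emit 'e', reset
Bit 3: prefix='0' -> emit 'm', reset
Bit 4: prefix='1' (no match yet)
Bit 5: prefix='10' -> emit 'n', reset
Bit 6: prefix='1' (no match yet)
Bit 7: prefix='10' -> emit 'n', reset
Bit 8: prefix='1' (no match yet)
Bit 9: prefix='10' -> emit 'n', reset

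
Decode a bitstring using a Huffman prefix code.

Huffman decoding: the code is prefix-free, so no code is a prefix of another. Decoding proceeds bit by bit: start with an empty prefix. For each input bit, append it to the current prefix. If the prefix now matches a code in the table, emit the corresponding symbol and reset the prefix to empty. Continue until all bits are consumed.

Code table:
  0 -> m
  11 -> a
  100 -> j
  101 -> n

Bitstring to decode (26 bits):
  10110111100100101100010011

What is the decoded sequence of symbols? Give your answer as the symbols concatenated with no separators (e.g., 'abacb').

Answer: nnajjnjmja

Derivation:
Bit 0: prefix='1' (no match yet)
Bit 1: prefix='10' (no match yet)
Bit 2: prefix='101' -> emit 'n', reset
Bit 3: prefix='1' (no match yet)
Bit 4: prefix='10' (no match yet)
Bit 5: prefix='101' -> emit 'n', reset
Bit 6: prefix='1' (no match yet)
Bit 7: prefix='11' -> emit 'a', reset
Bit 8: prefix='1' (no match yet)
Bit 9: prefix='10' (no match yet)
Bit 10: prefix='100' -> emit 'j', reset
Bit 11: prefix='1' (no match yet)
Bit 12: prefix='10' (no match yet)
Bit 13: prefix='100' -> emit 'j', reset
Bit 14: prefix='1' (no match yet)
Bit 15: prefix='10' (no match yet)
Bit 16: prefix='101' -> emit 'n', reset
Bit 17: prefix='1' (no match yet)
Bit 18: prefix='10' (no match yet)
Bit 19: prefix='100' -> emit 'j', reset
Bit 20: prefix='0' -> emit 'm', reset
Bit 21: prefix='1' (no match yet)
Bit 22: prefix='10' (no match yet)
Bit 23: prefix='100' -> emit 'j', reset
Bit 24: prefix='1' (no match yet)
Bit 25: prefix='11' -> emit 'a', reset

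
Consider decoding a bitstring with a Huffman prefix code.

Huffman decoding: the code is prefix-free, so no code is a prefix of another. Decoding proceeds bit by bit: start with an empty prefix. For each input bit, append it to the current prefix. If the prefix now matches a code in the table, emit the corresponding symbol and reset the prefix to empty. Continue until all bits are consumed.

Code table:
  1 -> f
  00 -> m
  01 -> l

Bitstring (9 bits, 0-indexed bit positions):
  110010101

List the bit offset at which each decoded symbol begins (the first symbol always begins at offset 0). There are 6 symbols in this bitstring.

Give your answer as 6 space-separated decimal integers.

Bit 0: prefix='1' -> emit 'f', reset
Bit 1: prefix='1' -> emit 'f', reset
Bit 2: prefix='0' (no match yet)
Bit 3: prefix='00' -> emit 'm', reset
Bit 4: prefix='1' -> emit 'f', reset
Bit 5: prefix='0' (no match yet)
Bit 6: prefix='01' -> emit 'l', reset
Bit 7: prefix='0' (no match yet)
Bit 8: prefix='01' -> emit 'l', reset

Answer: 0 1 2 4 5 7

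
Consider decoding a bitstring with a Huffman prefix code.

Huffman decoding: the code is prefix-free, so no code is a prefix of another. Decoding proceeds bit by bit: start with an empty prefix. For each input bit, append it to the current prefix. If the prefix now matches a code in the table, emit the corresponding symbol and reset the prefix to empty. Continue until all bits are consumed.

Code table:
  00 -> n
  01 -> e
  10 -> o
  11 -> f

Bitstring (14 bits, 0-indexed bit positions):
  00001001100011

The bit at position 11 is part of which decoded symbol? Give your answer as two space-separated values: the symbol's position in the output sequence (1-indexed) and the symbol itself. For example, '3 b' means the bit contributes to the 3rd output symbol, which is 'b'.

Answer: 6 n

Derivation:
Bit 0: prefix='0' (no match yet)
Bit 1: prefix='00' -> emit 'n', reset
Bit 2: prefix='0' (no match yet)
Bit 3: prefix='00' -> emit 'n', reset
Bit 4: prefix='1' (no match yet)
Bit 5: prefix='10' -> emit 'o', reset
Bit 6: prefix='0' (no match yet)
Bit 7: prefix='01' -> emit 'e', reset
Bit 8: prefix='1' (no match yet)
Bit 9: prefix='10' -> emit 'o', reset
Bit 10: prefix='0' (no match yet)
Bit 11: prefix='00' -> emit 'n', reset
Bit 12: prefix='1' (no match yet)
Bit 13: prefix='11' -> emit 'f', reset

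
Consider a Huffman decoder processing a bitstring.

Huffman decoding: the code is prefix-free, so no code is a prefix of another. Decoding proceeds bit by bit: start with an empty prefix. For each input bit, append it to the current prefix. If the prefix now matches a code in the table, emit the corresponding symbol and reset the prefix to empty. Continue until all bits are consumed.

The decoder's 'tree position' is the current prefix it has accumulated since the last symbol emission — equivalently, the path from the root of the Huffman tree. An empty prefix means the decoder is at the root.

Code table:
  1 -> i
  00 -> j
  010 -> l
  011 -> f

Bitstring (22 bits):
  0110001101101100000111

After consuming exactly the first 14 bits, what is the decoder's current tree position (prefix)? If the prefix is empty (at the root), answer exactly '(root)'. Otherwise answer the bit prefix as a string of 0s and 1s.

Bit 0: prefix='0' (no match yet)
Bit 1: prefix='01' (no match yet)
Bit 2: prefix='011' -> emit 'f', reset
Bit 3: prefix='0' (no match yet)
Bit 4: prefix='00' -> emit 'j', reset
Bit 5: prefix='0' (no match yet)
Bit 6: prefix='01' (no match yet)
Bit 7: prefix='011' -> emit 'f', reset
Bit 8: prefix='0' (no match yet)
Bit 9: prefix='01' (no match yet)
Bit 10: prefix='011' -> emit 'f', reset
Bit 11: prefix='0' (no match yet)
Bit 12: prefix='01' (no match yet)
Bit 13: prefix='011' -> emit 'f', reset

Answer: (root)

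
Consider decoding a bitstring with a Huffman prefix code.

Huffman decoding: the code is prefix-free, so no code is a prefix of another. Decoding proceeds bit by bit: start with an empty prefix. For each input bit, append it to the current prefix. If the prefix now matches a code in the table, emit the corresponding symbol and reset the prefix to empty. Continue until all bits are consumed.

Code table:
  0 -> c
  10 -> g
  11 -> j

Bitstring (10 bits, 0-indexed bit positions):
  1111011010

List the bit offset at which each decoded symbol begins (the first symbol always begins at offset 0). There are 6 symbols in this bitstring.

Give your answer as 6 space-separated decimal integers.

Answer: 0 2 4 5 7 8

Derivation:
Bit 0: prefix='1' (no match yet)
Bit 1: prefix='11' -> emit 'j', reset
Bit 2: prefix='1' (no match yet)
Bit 3: prefix='11' -> emit 'j', reset
Bit 4: prefix='0' -> emit 'c', reset
Bit 5: prefix='1' (no match yet)
Bit 6: prefix='11' -> emit 'j', reset
Bit 7: prefix='0' -> emit 'c', reset
Bit 8: prefix='1' (no match yet)
Bit 9: prefix='10' -> emit 'g', reset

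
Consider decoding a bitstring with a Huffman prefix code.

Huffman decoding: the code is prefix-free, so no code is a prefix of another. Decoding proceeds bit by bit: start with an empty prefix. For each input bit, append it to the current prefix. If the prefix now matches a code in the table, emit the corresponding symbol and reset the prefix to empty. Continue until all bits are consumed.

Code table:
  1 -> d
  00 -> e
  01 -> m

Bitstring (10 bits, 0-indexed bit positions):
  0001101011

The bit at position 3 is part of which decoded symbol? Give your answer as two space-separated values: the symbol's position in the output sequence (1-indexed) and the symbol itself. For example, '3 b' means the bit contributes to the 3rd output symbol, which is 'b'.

Answer: 2 m

Derivation:
Bit 0: prefix='0' (no match yet)
Bit 1: prefix='00' -> emit 'e', reset
Bit 2: prefix='0' (no match yet)
Bit 3: prefix='01' -> emit 'm', reset
Bit 4: prefix='1' -> emit 'd', reset
Bit 5: prefix='0' (no match yet)
Bit 6: prefix='01' -> emit 'm', reset
Bit 7: prefix='0' (no match yet)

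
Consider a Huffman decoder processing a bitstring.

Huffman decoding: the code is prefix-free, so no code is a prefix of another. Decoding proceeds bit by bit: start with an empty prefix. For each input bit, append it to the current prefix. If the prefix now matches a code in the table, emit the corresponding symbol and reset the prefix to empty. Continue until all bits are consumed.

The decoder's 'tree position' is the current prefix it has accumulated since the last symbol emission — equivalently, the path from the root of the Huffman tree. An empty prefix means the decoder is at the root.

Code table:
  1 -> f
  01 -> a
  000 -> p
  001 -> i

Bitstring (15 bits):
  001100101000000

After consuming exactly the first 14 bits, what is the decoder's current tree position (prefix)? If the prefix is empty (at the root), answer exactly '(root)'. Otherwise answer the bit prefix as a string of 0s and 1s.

Answer: 00

Derivation:
Bit 0: prefix='0' (no match yet)
Bit 1: prefix='00' (no match yet)
Bit 2: prefix='001' -> emit 'i', reset
Bit 3: prefix='1' -> emit 'f', reset
Bit 4: prefix='0' (no match yet)
Bit 5: prefix='00' (no match yet)
Bit 6: prefix='001' -> emit 'i', reset
Bit 7: prefix='0' (no match yet)
Bit 8: prefix='01' -> emit 'a', reset
Bit 9: prefix='0' (no match yet)
Bit 10: prefix='00' (no match yet)
Bit 11: prefix='000' -> emit 'p', reset
Bit 12: prefix='0' (no match yet)
Bit 13: prefix='00' (no match yet)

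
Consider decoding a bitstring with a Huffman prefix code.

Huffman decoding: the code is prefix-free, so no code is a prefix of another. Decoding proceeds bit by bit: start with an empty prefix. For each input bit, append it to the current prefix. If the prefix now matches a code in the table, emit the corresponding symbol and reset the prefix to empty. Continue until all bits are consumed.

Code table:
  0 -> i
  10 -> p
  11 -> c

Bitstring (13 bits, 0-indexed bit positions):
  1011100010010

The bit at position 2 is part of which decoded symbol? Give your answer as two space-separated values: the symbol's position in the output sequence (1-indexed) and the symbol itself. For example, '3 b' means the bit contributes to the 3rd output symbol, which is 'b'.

Bit 0: prefix='1' (no match yet)
Bit 1: prefix='10' -> emit 'p', reset
Bit 2: prefix='1' (no match yet)
Bit 3: prefix='11' -> emit 'c', reset
Bit 4: prefix='1' (no match yet)
Bit 5: prefix='10' -> emit 'p', reset
Bit 6: prefix='0' -> emit 'i', reset

Answer: 2 c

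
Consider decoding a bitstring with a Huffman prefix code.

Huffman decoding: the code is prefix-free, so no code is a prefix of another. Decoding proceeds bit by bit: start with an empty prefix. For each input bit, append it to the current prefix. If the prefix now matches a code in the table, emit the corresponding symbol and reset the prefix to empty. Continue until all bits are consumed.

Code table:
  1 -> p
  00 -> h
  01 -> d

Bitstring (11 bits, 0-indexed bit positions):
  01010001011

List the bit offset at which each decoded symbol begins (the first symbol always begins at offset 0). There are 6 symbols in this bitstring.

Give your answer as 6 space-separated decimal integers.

Bit 0: prefix='0' (no match yet)
Bit 1: prefix='01' -> emit 'd', reset
Bit 2: prefix='0' (no match yet)
Bit 3: prefix='01' -> emit 'd', reset
Bit 4: prefix='0' (no match yet)
Bit 5: prefix='00' -> emit 'h', reset
Bit 6: prefix='0' (no match yet)
Bit 7: prefix='01' -> emit 'd', reset
Bit 8: prefix='0' (no match yet)
Bit 9: prefix='01' -> emit 'd', reset
Bit 10: prefix='1' -> emit 'p', reset

Answer: 0 2 4 6 8 10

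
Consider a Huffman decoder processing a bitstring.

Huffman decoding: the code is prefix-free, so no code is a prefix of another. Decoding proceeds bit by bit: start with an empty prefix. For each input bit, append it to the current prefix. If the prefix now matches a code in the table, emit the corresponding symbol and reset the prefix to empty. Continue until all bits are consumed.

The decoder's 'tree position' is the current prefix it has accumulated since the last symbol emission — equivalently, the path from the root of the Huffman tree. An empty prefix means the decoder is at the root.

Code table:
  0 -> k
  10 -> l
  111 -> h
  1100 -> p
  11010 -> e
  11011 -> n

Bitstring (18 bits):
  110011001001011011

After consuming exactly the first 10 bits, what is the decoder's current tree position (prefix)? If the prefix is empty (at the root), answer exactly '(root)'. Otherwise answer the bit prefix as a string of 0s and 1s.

Answer: (root)

Derivation:
Bit 0: prefix='1' (no match yet)
Bit 1: prefix='11' (no match yet)
Bit 2: prefix='110' (no match yet)
Bit 3: prefix='1100' -> emit 'p', reset
Bit 4: prefix='1' (no match yet)
Bit 5: prefix='11' (no match yet)
Bit 6: prefix='110' (no match yet)
Bit 7: prefix='1100' -> emit 'p', reset
Bit 8: prefix='1' (no match yet)
Bit 9: prefix='10' -> emit 'l', reset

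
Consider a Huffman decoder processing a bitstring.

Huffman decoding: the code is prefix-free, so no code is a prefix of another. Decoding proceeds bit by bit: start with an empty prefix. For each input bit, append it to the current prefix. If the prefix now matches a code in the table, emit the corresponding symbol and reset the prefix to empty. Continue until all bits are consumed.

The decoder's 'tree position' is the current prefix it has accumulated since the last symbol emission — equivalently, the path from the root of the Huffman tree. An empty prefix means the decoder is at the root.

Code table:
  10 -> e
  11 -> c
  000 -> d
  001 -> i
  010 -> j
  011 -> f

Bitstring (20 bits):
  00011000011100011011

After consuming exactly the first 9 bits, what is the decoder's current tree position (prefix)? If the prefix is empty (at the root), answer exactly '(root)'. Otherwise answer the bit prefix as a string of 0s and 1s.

Bit 0: prefix='0' (no match yet)
Bit 1: prefix='00' (no match yet)
Bit 2: prefix='000' -> emit 'd', reset
Bit 3: prefix='1' (no match yet)
Bit 4: prefix='11' -> emit 'c', reset
Bit 5: prefix='0' (no match yet)
Bit 6: prefix='00' (no match yet)
Bit 7: prefix='000' -> emit 'd', reset
Bit 8: prefix='0' (no match yet)

Answer: 0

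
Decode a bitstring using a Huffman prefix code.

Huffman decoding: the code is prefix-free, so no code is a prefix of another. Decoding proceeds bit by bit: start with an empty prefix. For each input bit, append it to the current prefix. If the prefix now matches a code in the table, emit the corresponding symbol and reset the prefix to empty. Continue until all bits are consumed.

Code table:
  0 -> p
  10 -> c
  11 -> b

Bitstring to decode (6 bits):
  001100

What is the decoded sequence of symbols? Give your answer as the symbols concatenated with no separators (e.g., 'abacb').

Bit 0: prefix='0' -> emit 'p', reset
Bit 1: prefix='0' -> emit 'p', reset
Bit 2: prefix='1' (no match yet)
Bit 3: prefix='11' -> emit 'b', reset
Bit 4: prefix='0' -> emit 'p', reset
Bit 5: prefix='0' -> emit 'p', reset

Answer: ppbpp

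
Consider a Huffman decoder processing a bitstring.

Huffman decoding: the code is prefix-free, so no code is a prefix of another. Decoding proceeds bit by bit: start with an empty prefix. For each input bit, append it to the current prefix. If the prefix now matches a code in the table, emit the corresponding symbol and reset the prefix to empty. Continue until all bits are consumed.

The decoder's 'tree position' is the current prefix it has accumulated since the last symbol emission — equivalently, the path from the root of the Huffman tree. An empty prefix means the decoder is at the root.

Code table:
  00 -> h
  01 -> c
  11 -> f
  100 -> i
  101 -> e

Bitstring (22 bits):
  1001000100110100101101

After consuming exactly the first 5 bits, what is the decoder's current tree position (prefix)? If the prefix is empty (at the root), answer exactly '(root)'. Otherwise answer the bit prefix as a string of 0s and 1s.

Bit 0: prefix='1' (no match yet)
Bit 1: prefix='10' (no match yet)
Bit 2: prefix='100' -> emit 'i', reset
Bit 3: prefix='1' (no match yet)
Bit 4: prefix='10' (no match yet)

Answer: 10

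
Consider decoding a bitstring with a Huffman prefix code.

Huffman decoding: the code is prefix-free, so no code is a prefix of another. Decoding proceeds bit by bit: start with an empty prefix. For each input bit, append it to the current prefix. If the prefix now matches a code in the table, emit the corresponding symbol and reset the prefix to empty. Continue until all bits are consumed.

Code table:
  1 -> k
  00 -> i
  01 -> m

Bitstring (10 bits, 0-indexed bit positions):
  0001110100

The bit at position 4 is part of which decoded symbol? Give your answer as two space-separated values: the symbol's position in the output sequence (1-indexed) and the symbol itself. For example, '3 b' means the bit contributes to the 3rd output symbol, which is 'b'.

Bit 0: prefix='0' (no match yet)
Bit 1: prefix='00' -> emit 'i', reset
Bit 2: prefix='0' (no match yet)
Bit 3: prefix='01' -> emit 'm', reset
Bit 4: prefix='1' -> emit 'k', reset
Bit 5: prefix='1' -> emit 'k', reset
Bit 6: prefix='0' (no match yet)
Bit 7: prefix='01' -> emit 'm', reset
Bit 8: prefix='0' (no match yet)

Answer: 3 k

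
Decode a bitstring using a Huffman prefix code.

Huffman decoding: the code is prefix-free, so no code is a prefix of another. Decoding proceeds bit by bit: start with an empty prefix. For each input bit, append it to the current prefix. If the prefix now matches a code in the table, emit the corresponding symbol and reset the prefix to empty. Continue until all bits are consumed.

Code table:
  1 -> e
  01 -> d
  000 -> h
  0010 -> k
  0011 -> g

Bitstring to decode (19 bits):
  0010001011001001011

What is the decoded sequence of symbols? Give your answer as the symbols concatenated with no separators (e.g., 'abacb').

Bit 0: prefix='0' (no match yet)
Bit 1: prefix='00' (no match yet)
Bit 2: prefix='001' (no match yet)
Bit 3: prefix='0010' -> emit 'k', reset
Bit 4: prefix='0' (no match yet)
Bit 5: prefix='00' (no match yet)
Bit 6: prefix='001' (no match yet)
Bit 7: prefix='0010' -> emit 'k', reset
Bit 8: prefix='1' -> emit 'e', reset
Bit 9: prefix='1' -> emit 'e', reset
Bit 10: prefix='0' (no match yet)
Bit 11: prefix='00' (no match yet)
Bit 12: prefix='001' (no match yet)
Bit 13: prefix='0010' -> emit 'k', reset
Bit 14: prefix='0' (no match yet)
Bit 15: prefix='01' -> emit 'd', reset
Bit 16: prefix='0' (no match yet)
Bit 17: prefix='01' -> emit 'd', reset
Bit 18: prefix='1' -> emit 'e', reset

Answer: kkeekdde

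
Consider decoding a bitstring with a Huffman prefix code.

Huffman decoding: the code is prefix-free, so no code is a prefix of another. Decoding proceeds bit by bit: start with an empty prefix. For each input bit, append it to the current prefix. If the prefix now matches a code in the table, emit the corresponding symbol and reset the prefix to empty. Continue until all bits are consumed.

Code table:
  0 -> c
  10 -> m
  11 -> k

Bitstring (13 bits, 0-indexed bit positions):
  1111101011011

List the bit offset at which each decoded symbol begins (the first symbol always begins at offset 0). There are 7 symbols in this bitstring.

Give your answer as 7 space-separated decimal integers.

Answer: 0 2 4 6 8 10 11

Derivation:
Bit 0: prefix='1' (no match yet)
Bit 1: prefix='11' -> emit 'k', reset
Bit 2: prefix='1' (no match yet)
Bit 3: prefix='11' -> emit 'k', reset
Bit 4: prefix='1' (no match yet)
Bit 5: prefix='10' -> emit 'm', reset
Bit 6: prefix='1' (no match yet)
Bit 7: prefix='10' -> emit 'm', reset
Bit 8: prefix='1' (no match yet)
Bit 9: prefix='11' -> emit 'k', reset
Bit 10: prefix='0' -> emit 'c', reset
Bit 11: prefix='1' (no match yet)
Bit 12: prefix='11' -> emit 'k', reset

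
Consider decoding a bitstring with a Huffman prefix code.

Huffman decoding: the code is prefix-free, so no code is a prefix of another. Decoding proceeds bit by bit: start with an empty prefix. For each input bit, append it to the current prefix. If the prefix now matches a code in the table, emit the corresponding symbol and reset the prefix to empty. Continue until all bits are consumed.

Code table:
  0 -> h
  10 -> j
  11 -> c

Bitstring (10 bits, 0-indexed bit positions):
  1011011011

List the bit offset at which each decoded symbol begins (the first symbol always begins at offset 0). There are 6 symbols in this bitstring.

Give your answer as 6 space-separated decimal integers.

Bit 0: prefix='1' (no match yet)
Bit 1: prefix='10' -> emit 'j', reset
Bit 2: prefix='1' (no match yet)
Bit 3: prefix='11' -> emit 'c', reset
Bit 4: prefix='0' -> emit 'h', reset
Bit 5: prefix='1' (no match yet)
Bit 6: prefix='11' -> emit 'c', reset
Bit 7: prefix='0' -> emit 'h', reset
Bit 8: prefix='1' (no match yet)
Bit 9: prefix='11' -> emit 'c', reset

Answer: 0 2 4 5 7 8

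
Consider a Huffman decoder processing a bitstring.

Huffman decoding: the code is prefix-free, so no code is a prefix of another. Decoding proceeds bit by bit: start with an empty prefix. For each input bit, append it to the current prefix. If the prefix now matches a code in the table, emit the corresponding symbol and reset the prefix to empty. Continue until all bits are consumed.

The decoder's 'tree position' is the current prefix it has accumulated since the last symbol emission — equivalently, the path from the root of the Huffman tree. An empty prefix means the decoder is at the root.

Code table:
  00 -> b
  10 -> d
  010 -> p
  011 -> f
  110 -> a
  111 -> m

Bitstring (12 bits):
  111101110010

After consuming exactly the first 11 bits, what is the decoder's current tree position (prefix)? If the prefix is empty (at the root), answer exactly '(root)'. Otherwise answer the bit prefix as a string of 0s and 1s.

Answer: 1

Derivation:
Bit 0: prefix='1' (no match yet)
Bit 1: prefix='11' (no match yet)
Bit 2: prefix='111' -> emit 'm', reset
Bit 3: prefix='1' (no match yet)
Bit 4: prefix='10' -> emit 'd', reset
Bit 5: prefix='1' (no match yet)
Bit 6: prefix='11' (no match yet)
Bit 7: prefix='111' -> emit 'm', reset
Bit 8: prefix='0' (no match yet)
Bit 9: prefix='00' -> emit 'b', reset
Bit 10: prefix='1' (no match yet)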